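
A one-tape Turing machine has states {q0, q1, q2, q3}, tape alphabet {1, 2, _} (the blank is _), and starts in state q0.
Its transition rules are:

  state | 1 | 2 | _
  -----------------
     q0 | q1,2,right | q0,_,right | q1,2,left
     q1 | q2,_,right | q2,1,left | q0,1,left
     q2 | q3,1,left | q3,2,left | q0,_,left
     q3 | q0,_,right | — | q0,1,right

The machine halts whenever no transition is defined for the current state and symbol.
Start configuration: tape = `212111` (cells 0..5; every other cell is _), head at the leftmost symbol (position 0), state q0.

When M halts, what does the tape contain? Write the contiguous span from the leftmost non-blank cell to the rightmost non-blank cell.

1_2112

q0 | [2]12111_   read 2 → write _, move right, go to q0
q0 | _[1]2111_   read 1 → write 2, move right, go to q1
q1 | _2[2]111_   read 2 → write 1, move left, go to q2
q2 | _[2]1111_   read 2 → write 2, move left, go to q3
q3 | [_]21111_   read _ → write 1, move right, go to q0
q0 | 1[2]1111_   read 2 → write _, move right, go to q0
q0 | 1_[1]111_   read 1 → write 2, move right, go to q1
q1 | 1_2[1]11_   read 1 → write _, move right, go to q2
q2 | 1_2_[1]1_   read 1 → write 1, move left, go to q3
q3 | 1_2[_]11_   read _ → write 1, move right, go to q0
q0 | 1_21[1]1_   read 1 → write 2, move right, go to q1
q1 | 1_212[1]_   read 1 → write _, move right, go to q2
q2 | 1_212_[_]   read _ → write _, move left, go to q0
q0 | 1_212[_]_   read _ → write 2, move left, go to q1
q1 | 1_21[2]2_   read 2 → write 1, move left, go to q2
q2 | 1_2[1]12_   read 1 → write 1, move left, go to q3
q3 | 1_[2]112_
The non-blank tape span at halt is 1_2112.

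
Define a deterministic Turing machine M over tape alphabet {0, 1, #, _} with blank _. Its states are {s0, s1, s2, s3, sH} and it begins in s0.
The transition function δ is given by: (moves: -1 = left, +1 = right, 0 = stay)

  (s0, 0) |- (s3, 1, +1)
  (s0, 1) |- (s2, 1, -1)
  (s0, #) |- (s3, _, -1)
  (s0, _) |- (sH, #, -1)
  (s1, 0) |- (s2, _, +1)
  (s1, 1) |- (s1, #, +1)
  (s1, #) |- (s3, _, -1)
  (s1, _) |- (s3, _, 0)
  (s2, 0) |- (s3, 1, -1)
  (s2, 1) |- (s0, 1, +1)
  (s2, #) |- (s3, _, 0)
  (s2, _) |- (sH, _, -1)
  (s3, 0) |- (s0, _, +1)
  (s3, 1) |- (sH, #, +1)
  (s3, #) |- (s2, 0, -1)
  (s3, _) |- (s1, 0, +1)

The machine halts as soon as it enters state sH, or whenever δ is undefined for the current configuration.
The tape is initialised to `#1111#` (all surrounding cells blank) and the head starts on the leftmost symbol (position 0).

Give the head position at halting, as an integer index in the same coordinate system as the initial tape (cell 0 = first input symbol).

4

s0 | _[#]1111#   read # → write _, move -1, go to s3
s3 | [_]_1111#   read _ → write 0, move +1, go to s1
s1 | 0[_]1111#   read _ → write _, move 0, go to s3
s3 | 0[_]1111#   read _ → write 0, move +1, go to s1
s1 | 00[1]111#   read 1 → write #, move +1, go to s1
s1 | 00#[1]11#   read 1 → write #, move +1, go to s1
s1 | 00##[1]1#   read 1 → write #, move +1, go to s1
s1 | 00###[1]#   read 1 → write #, move +1, go to s1
s1 | 00####[#]   read # → write _, move -1, go to s3
s3 | 00###[#]_   read # → write 0, move -1, go to s2
s2 | 00##[#]0_   read # → write _, move 0, go to s3
s3 | 00##[_]0_   read _ → write 0, move +1, go to s1
s1 | 00##0[0]_   read 0 → write _, move +1, go to s2
s2 | 00##0_[_]   read _ → write _, move -1, go to sH
sH | 00##0[_]_
At halt the head is at cell 4.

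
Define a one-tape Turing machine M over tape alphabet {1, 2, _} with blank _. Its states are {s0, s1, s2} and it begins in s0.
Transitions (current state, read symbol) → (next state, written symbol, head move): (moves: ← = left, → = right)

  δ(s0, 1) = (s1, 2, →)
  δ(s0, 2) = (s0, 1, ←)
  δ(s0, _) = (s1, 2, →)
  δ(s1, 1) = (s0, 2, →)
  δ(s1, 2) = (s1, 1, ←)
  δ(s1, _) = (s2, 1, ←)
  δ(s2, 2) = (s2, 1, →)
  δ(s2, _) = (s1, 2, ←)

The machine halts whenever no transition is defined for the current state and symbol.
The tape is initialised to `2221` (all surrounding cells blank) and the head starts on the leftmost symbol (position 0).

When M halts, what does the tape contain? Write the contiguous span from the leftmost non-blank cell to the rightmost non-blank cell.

22222211

state=s0 head=0 tape=___[2]221_   (s0,2)→(s0,1,←)
state=s0 head=-1 tape=__[_]1221_   (s0,_)→(s1,2,→)
state=s1 head=0 tape=__2[1]221_   (s1,1)→(s0,2,→)
state=s0 head=1 tape=__22[2]21_   (s0,2)→(s0,1,←)
state=s0 head=0 tape=__2[2]121_   (s0,2)→(s0,1,←)
state=s0 head=-1 tape=__[2]1121_   (s0,2)→(s0,1,←)
state=s0 head=-2 tape=_[_]11121_   (s0,_)→(s1,2,→)
state=s1 head=-1 tape=_2[1]1121_   (s1,1)→(s0,2,→)
state=s0 head=0 tape=_22[1]121_   (s0,1)→(s1,2,→)
state=s1 head=1 tape=_222[1]21_   (s1,1)→(s0,2,→)
state=s0 head=2 tape=_2222[2]1_   (s0,2)→(s0,1,←)
state=s0 head=1 tape=_222[2]11_   (s0,2)→(s0,1,←)
state=s0 head=0 tape=_22[2]111_   (s0,2)→(s0,1,←)
state=s0 head=-1 tape=_2[2]1111_   (s0,2)→(s0,1,←)
state=s0 head=-2 tape=_[2]11111_   (s0,2)→(s0,1,←)
state=s0 head=-3 tape=[_]111111_   (s0,_)→(s1,2,→)
state=s1 head=-2 tape=2[1]11111_   (s1,1)→(s0,2,→)
state=s0 head=-1 tape=22[1]1111_   (s0,1)→(s1,2,→)
state=s1 head=0 tape=222[1]111_   (s1,1)→(s0,2,→)
state=s0 head=1 tape=2222[1]11_   (s0,1)→(s1,2,→)
state=s1 head=2 tape=22222[1]1_   (s1,1)→(s0,2,→)
state=s0 head=3 tape=222222[1]_   (s0,1)→(s1,2,→)
state=s1 head=4 tape=2222222[_]   (s1,_)→(s2,1,←)
state=s2 head=3 tape=222222[2]1   (s2,2)→(s2,1,→)
state=s2 head=4 tape=2222221[1]
The non-blank tape span at halt is 22222211.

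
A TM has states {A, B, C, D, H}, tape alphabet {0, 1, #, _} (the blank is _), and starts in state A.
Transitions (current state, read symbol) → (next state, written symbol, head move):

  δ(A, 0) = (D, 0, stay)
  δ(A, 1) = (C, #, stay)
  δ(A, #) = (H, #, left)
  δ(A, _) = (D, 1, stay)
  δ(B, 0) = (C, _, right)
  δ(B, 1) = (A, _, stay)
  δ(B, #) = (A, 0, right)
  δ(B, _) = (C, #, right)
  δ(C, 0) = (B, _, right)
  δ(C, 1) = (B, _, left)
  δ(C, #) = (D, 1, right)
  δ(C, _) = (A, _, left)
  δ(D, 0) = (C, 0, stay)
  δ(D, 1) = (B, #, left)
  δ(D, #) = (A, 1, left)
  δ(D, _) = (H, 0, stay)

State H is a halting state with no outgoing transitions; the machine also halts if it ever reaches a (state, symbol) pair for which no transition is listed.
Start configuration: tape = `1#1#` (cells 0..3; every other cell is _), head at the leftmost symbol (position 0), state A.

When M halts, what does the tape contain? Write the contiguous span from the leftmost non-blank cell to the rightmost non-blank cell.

0##1#

A | _[1]#1#   read 1 → write #, move stay, go to C
C | _[#]#1#   read # → write 1, move right, go to D
D | _1[#]1#   read # → write 1, move left, go to A
A | _[1]11#   read 1 → write #, move stay, go to C
C | _[#]11#   read # → write 1, move right, go to D
D | _1[1]1#   read 1 → write #, move left, go to B
B | _[1]#1#   read 1 → write _, move stay, go to A
A | _[_]#1#   read _ → write 1, move stay, go to D
D | _[1]#1#   read 1 → write #, move left, go to B
B | [_]##1#   read _ → write #, move right, go to C
C | #[#]#1#   read # → write 1, move right, go to D
D | #1[#]1#   read # → write 1, move left, go to A
A | #[1]11#   read 1 → write #, move stay, go to C
C | #[#]11#   read # → write 1, move right, go to D
D | #1[1]1#   read 1 → write #, move left, go to B
B | #[1]#1#   read 1 → write _, move stay, go to A
A | #[_]#1#   read _ → write 1, move stay, go to D
D | #[1]#1#   read 1 → write #, move left, go to B
B | [#]##1#   read # → write 0, move right, go to A
A | 0[#]#1#   read # → write #, move left, go to H
H | [0]##1#
The non-blank tape span at halt is 0##1#.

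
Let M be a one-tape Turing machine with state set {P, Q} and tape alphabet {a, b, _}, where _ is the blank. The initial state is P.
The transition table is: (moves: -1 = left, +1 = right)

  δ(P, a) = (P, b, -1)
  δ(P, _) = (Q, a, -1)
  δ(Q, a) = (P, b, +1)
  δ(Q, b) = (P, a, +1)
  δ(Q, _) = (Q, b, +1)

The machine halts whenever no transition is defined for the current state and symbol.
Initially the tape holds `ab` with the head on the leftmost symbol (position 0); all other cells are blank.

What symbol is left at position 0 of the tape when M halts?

state=P head=0 tape=__[a]b   (P,a)→(P,b,-1)
state=P head=-1 tape=_[_]bb   (P,_)→(Q,a,-1)
state=Q head=-2 tape=[_]abb   (Q,_)→(Q,b,+1)
state=Q head=-1 tape=b[a]bb   (Q,a)→(P,b,+1)
state=P head=0 tape=bb[b]b
Cell 0 holds b when M halts.

b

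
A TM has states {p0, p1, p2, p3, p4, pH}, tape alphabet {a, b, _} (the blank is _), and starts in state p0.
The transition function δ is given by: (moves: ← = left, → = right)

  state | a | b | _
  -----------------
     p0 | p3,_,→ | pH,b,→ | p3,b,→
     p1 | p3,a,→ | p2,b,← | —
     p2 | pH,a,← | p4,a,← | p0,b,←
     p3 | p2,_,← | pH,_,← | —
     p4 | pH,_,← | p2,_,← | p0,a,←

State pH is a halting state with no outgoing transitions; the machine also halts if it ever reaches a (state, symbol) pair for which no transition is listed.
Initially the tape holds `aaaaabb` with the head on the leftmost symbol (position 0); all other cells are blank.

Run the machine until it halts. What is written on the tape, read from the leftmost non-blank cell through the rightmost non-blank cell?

state=p0 head=0 tape=_[a]aaaabb   (p0,a)→(p3,_,→)
state=p3 head=1 tape=__[a]aaabb   (p3,a)→(p2,_,←)
state=p2 head=0 tape=_[_]_aaabb   (p2,_)→(p0,b,←)
state=p0 head=-1 tape=[_]b_aaabb   (p0,_)→(p3,b,→)
state=p3 head=0 tape=b[b]_aaabb   (p3,b)→(pH,_,←)
state=pH head=-1 tape=[b]__aaabb
The non-blank tape span at halt is b__aaabb.

b__aaabb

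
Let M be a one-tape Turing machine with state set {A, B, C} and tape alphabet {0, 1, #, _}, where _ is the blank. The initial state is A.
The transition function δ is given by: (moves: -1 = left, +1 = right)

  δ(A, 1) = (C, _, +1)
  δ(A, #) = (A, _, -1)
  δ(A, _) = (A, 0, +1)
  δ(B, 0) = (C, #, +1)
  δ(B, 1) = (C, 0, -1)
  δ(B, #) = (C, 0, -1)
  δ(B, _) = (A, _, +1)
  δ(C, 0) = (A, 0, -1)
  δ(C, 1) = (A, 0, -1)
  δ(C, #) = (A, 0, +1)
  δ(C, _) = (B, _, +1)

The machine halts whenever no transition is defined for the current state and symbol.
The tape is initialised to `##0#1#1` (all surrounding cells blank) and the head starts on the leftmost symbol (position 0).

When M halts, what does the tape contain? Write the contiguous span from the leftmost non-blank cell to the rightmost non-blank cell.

A | _[#]#0#1#1   read # → write _, move -1, go to A
A | [_]_#0#1#1   read _ → write 0, move +1, go to A
A | 0[_]#0#1#1   read _ → write 0, move +1, go to A
A | 00[#]0#1#1   read # → write _, move -1, go to A
A | 0[0]_0#1#1
The non-blank tape span at halt is 00_0#1#1.

00_0#1#1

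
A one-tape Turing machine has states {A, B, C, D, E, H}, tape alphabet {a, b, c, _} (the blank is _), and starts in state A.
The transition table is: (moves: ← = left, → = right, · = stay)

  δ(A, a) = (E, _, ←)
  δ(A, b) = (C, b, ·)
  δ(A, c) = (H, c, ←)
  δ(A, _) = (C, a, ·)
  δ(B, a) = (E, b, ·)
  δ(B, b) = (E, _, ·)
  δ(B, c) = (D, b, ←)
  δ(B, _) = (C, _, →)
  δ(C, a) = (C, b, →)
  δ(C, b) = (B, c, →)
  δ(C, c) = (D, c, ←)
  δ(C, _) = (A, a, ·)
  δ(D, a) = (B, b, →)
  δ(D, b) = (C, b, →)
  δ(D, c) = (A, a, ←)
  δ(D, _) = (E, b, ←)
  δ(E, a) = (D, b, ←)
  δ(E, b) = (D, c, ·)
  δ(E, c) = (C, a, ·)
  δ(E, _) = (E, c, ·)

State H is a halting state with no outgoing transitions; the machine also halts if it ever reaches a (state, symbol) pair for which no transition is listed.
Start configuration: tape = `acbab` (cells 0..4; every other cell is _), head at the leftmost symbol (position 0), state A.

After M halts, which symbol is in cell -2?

state=A head=0 tape=___[a]cbab   (A,a)→(E,_,←)
state=E head=-1 tape=__[_]_cbab   (E,_)→(E,c,·)
state=E head=-1 tape=__[c]_cbab   (E,c)→(C,a,·)
state=C head=-1 tape=__[a]_cbab   (C,a)→(C,b,→)
state=C head=0 tape=__b[_]cbab   (C,_)→(A,a,·)
state=A head=0 tape=__b[a]cbab   (A,a)→(E,_,←)
state=E head=-1 tape=__[b]_cbab   (E,b)→(D,c,·)
state=D head=-1 tape=__[c]_cbab   (D,c)→(A,a,←)
state=A head=-2 tape=_[_]a_cbab   (A,_)→(C,a,·)
state=C head=-2 tape=_[a]a_cbab   (C,a)→(C,b,→)
state=C head=-1 tape=_b[a]_cbab   (C,a)→(C,b,→)
state=C head=0 tape=_bb[_]cbab   (C,_)→(A,a,·)
state=A head=0 tape=_bb[a]cbab   (A,a)→(E,_,←)
state=E head=-1 tape=_b[b]_cbab   (E,b)→(D,c,·)
state=D head=-1 tape=_b[c]_cbab   (D,c)→(A,a,←)
state=A head=-2 tape=_[b]a_cbab   (A,b)→(C,b,·)
state=C head=-2 tape=_[b]a_cbab   (C,b)→(B,c,→)
state=B head=-1 tape=_c[a]_cbab   (B,a)→(E,b,·)
state=E head=-1 tape=_c[b]_cbab   (E,b)→(D,c,·)
state=D head=-1 tape=_c[c]_cbab   (D,c)→(A,a,←)
state=A head=-2 tape=_[c]a_cbab   (A,c)→(H,c,←)
state=H head=-3 tape=[_]ca_cbab
Cell -2 holds c when M halts.

c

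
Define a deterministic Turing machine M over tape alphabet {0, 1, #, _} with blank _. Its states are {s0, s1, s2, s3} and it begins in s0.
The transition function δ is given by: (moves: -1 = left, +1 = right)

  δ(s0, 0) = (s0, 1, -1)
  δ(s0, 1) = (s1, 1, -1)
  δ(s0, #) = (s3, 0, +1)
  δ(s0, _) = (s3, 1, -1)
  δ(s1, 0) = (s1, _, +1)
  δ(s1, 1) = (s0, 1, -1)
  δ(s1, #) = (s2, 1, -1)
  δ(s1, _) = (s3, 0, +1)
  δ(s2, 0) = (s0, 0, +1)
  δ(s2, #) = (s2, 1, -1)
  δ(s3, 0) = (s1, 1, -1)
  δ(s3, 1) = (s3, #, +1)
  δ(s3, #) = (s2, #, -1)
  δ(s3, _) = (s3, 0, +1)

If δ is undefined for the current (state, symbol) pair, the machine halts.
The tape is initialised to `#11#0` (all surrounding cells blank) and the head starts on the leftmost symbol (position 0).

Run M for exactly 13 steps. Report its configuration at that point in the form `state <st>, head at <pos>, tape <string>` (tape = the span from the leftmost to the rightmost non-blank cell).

s0 | _[#]11#0   read # → write 0, move +1, go to s3
s3 | _0[1]1#0   read 1 → write #, move +1, go to s3
s3 | _0#[1]#0   read 1 → write #, move +1, go to s3
s3 | _0##[#]0   read # → write #, move -1, go to s2
s2 | _0#[#]#0   read # → write 1, move -1, go to s2
s2 | _0[#]1#0   read # → write 1, move -1, go to s2
s2 | _[0]11#0   read 0 → write 0, move +1, go to s0
s0 | _0[1]1#0   read 1 → write 1, move -1, go to s1
s1 | _[0]11#0   read 0 → write _, move +1, go to s1
s1 | __[1]1#0   read 1 → write 1, move -1, go to s0
s0 | _[_]11#0   read _ → write 1, move -1, go to s3
s3 | [_]111#0   read _ → write 0, move +1, go to s3
s3 | 0[1]11#0   read 1 → write #, move +1, go to s3
s3 | 0#[1]1#0
After 13 steps: state s3, head at 1, tape 0#11#0.

state s3, head at 1, tape 0#11#0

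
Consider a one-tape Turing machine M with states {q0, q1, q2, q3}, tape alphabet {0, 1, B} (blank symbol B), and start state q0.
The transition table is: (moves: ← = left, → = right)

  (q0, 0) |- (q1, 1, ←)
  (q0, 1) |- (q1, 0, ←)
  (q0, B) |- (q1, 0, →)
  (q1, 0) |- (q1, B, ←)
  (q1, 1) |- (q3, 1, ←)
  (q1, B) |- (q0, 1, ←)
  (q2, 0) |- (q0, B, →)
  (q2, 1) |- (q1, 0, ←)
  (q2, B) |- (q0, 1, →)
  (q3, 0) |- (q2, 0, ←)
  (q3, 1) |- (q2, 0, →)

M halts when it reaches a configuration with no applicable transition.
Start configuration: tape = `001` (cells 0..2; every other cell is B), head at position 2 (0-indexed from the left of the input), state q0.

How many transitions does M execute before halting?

state=q0 head=2 tape=BBBB00[1]   (q0,1)→(q1,0,←)
state=q1 head=1 tape=BBBB0[0]0   (q1,0)→(q1,B,←)
state=q1 head=0 tape=BBBB[0]B0   (q1,0)→(q1,B,←)
state=q1 head=-1 tape=BBB[B]BB0   (q1,B)→(q0,1,←)
state=q0 head=-2 tape=BB[B]1BB0   (q0,B)→(q1,0,→)
state=q1 head=-1 tape=BB0[1]BB0   (q1,1)→(q3,1,←)
state=q3 head=-2 tape=BB[0]1BB0   (q3,0)→(q2,0,←)
state=q2 head=-3 tape=B[B]01BB0   (q2,B)→(q0,1,→)
state=q0 head=-2 tape=B1[0]1BB0   (q0,0)→(q1,1,←)
state=q1 head=-3 tape=B[1]11BB0   (q1,1)→(q3,1,←)
state=q3 head=-4 tape=[B]111BB0
M halts after 10 transitions.

10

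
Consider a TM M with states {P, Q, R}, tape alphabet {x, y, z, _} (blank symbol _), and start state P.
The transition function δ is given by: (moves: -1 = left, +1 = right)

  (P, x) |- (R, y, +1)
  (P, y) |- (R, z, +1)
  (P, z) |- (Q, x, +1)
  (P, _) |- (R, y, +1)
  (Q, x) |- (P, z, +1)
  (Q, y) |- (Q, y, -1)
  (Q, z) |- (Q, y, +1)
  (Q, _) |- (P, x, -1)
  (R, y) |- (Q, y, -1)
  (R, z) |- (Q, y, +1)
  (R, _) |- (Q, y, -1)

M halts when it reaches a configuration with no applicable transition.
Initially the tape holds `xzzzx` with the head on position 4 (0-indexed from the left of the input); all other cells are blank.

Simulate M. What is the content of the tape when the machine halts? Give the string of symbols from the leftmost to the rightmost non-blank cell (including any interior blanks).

state=P head=4 tape=__xzzz[x]_   (P,x)→(R,y,+1)
state=R head=5 tape=__xzzzy[_]   (R,_)→(Q,y,-1)
state=Q head=4 tape=__xzzz[y]y   (Q,y)→(Q,y,-1)
state=Q head=3 tape=__xzz[z]yy   (Q,z)→(Q,y,+1)
state=Q head=4 tape=__xzzy[y]y   (Q,y)→(Q,y,-1)
state=Q head=3 tape=__xzz[y]yy   (Q,y)→(Q,y,-1)
state=Q head=2 tape=__xz[z]yyy   (Q,z)→(Q,y,+1)
state=Q head=3 tape=__xzy[y]yy   (Q,y)→(Q,y,-1)
state=Q head=2 tape=__xz[y]yyy   (Q,y)→(Q,y,-1)
state=Q head=1 tape=__x[z]yyyy   (Q,z)→(Q,y,+1)
state=Q head=2 tape=__xy[y]yyy   (Q,y)→(Q,y,-1)
state=Q head=1 tape=__x[y]yyyy   (Q,y)→(Q,y,-1)
state=Q head=0 tape=__[x]yyyyy   (Q,x)→(P,z,+1)
state=P head=1 tape=__z[y]yyyy   (P,y)→(R,z,+1)
state=R head=2 tape=__zz[y]yyy   (R,y)→(Q,y,-1)
state=Q head=1 tape=__z[z]yyyy   (Q,z)→(Q,y,+1)
state=Q head=2 tape=__zy[y]yyy   (Q,y)→(Q,y,-1)
state=Q head=1 tape=__z[y]yyyy   (Q,y)→(Q,y,-1)
state=Q head=0 tape=__[z]yyyyy   (Q,z)→(Q,y,+1)
state=Q head=1 tape=__y[y]yyyy   (Q,y)→(Q,y,-1)
state=Q head=0 tape=__[y]yyyyy   (Q,y)→(Q,y,-1)
state=Q head=-1 tape=_[_]yyyyyy   (Q,_)→(P,x,-1)
state=P head=-2 tape=[_]xyyyyyy   (P,_)→(R,y,+1)
state=R head=-1 tape=y[x]yyyyyy
The non-blank tape span at halt is yxyyyyyy.

yxyyyyyy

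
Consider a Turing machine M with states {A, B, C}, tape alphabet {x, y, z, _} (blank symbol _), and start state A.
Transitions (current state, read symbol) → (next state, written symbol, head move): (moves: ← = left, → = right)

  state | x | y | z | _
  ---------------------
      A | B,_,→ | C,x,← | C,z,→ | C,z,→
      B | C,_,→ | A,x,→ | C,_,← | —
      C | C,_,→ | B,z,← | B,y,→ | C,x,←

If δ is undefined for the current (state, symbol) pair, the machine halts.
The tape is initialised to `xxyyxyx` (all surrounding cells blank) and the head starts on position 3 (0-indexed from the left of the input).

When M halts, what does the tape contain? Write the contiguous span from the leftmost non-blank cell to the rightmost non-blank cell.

x_y__zx

A | xxy[y]xyx   read y → write x, move ←, go to C
C | xx[y]xxyx   read y → write z, move ←, go to B
B | x[x]zxxyx   read x → write _, move →, go to C
C | x_[z]xxyx   read z → write y, move →, go to B
B | x_y[x]xyx   read x → write _, move →, go to C
C | x_y_[x]yx   read x → write _, move →, go to C
C | x_y__[y]x   read y → write z, move ←, go to B
B | x_y_[_]zx
The non-blank tape span at halt is x_y__zx.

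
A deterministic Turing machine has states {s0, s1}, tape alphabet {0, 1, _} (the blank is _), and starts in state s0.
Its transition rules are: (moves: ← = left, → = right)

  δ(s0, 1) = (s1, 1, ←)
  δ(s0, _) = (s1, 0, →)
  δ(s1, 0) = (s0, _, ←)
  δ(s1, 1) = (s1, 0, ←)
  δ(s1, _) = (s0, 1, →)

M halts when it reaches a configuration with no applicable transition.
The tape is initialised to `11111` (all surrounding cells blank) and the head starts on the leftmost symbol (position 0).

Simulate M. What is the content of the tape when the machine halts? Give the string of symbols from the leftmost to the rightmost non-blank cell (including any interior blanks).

s0 | __[1]1111   read 1 → write 1, move ←, go to s1
s1 | _[_]11111   read _ → write 1, move →, go to s0
s0 | _1[1]1111   read 1 → write 1, move ←, go to s1
s1 | _[1]11111   read 1 → write 0, move ←, go to s1
s1 | [_]011111   read _ → write 1, move →, go to s0
s0 | 1[0]11111
The non-blank tape span at halt is 1011111.

1011111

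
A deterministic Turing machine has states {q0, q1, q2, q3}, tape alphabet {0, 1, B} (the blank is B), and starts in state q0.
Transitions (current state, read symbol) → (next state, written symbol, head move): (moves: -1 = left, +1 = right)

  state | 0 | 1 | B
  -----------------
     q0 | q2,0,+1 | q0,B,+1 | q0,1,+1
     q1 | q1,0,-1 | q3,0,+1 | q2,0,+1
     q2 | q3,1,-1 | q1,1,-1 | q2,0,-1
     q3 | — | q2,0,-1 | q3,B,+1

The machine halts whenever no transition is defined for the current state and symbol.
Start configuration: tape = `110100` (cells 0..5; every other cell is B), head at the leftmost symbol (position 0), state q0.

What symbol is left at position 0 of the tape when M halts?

B

q0 | [1]10100   read 1 → write B, move +1, go to q0
q0 | B[1]0100   read 1 → write B, move +1, go to q0
q0 | BB[0]100   read 0 → write 0, move +1, go to q2
q2 | BB0[1]00   read 1 → write 1, move -1, go to q1
q1 | BB[0]100   read 0 → write 0, move -1, go to q1
q1 | B[B]0100   read B → write 0, move +1, go to q2
q2 | B0[0]100   read 0 → write 1, move -1, go to q3
q3 | B[0]1100
Cell 0 holds B when M halts.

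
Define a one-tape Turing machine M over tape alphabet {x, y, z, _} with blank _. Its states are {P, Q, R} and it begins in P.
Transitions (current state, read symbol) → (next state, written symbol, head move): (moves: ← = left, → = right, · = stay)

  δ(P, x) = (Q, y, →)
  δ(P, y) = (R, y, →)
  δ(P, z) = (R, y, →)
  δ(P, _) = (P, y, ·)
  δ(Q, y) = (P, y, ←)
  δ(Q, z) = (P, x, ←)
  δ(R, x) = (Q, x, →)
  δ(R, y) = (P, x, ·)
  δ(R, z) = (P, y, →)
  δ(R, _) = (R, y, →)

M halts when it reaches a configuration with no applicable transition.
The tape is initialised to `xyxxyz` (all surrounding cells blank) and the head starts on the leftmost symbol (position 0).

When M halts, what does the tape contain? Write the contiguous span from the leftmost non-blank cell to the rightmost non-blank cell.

yyxxyz

state=P head=0 tape=[x]yxxyz   (P,x)→(Q,y,→)
state=Q head=1 tape=y[y]xxyz   (Q,y)→(P,y,←)
state=P head=0 tape=[y]yxxyz   (P,y)→(R,y,→)
state=R head=1 tape=y[y]xxyz   (R,y)→(P,x,·)
state=P head=1 tape=y[x]xxyz   (P,x)→(Q,y,→)
state=Q head=2 tape=yy[x]xyz
The non-blank tape span at halt is yyxxyz.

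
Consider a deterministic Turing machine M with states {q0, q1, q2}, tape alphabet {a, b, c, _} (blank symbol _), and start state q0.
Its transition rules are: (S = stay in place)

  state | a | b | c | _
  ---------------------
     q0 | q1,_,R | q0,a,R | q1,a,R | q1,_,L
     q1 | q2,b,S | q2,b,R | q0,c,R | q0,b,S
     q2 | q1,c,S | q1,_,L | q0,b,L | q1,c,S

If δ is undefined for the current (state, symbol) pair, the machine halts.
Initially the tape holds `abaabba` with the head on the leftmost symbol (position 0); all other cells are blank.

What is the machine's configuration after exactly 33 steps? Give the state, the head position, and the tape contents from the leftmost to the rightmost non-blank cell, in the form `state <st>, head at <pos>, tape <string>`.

state q1, head at 5, tape bc_bc

q0 | [a]baabba__   read a → write _, move R, go to q1
q1 | _[b]aabba__   read b → write b, move R, go to q2
q2 | _b[a]abba__   read a → write c, move S, go to q1
q1 | _b[c]abba__   read c → write c, move R, go to q0
q0 | _bc[a]bba__   read a → write _, move R, go to q1
q1 | _bc_[b]ba__   read b → write b, move R, go to q2
q2 | _bc_b[b]a__   read b → write _, move L, go to q1
q1 | _bc_[b]_a__   read b → write b, move R, go to q2
q2 | _bc_b[_]a__   read _ → write c, move S, go to q1
q1 | _bc_b[c]a__   read c → write c, move R, go to q0
q0 | _bc_bc[a]__   read a → write _, move R, go to q1
q1 | _bc_bc_[_]_   read _ → write b, move S, go to q0
q0 | _bc_bc_[b]_   read b → write a, move R, go to q0
q0 | _bc_bc_a[_]   read _ → write _, move L, go to q1
q1 | _bc_bc_[a]_   read a → write b, move S, go to q2
q2 | _bc_bc_[b]_   read b → write _, move L, go to q1
q1 | _bc_bc[_]__   read _ → write b, move S, go to q0
q0 | _bc_bc[b]__   read b → write a, move R, go to q0
q0 | _bc_bca[_]_   read _ → write _, move L, go to q1
q1 | _bc_bc[a]__   read a → write b, move S, go to q2
q2 | _bc_bc[b]__   read b → write _, move L, go to q1
q1 | _bc_b[c]___   read c → write c, move R, go to q0
q0 | _bc_bc[_]__   read _ → write _, move L, go to q1
q1 | _bc_b[c]___   read c → write c, move R, go to q0
q0 | _bc_bc[_]__   read _ → write _, move L, go to q1
q1 | _bc_b[c]___   read c → write c, move R, go to q0
q0 | _bc_bc[_]__   read _ → write _, move L, go to q1
q1 | _bc_b[c]___   read c → write c, move R, go to q0
q0 | _bc_bc[_]__   read _ → write _, move L, go to q1
q1 | _bc_b[c]___   read c → write c, move R, go to q0
q0 | _bc_bc[_]__   read _ → write _, move L, go to q1
q1 | _bc_b[c]___   read c → write c, move R, go to q0
q0 | _bc_bc[_]__   read _ → write _, move L, go to q1
q1 | _bc_b[c]___
After 33 steps: state q1, head at 5, tape bc_bc.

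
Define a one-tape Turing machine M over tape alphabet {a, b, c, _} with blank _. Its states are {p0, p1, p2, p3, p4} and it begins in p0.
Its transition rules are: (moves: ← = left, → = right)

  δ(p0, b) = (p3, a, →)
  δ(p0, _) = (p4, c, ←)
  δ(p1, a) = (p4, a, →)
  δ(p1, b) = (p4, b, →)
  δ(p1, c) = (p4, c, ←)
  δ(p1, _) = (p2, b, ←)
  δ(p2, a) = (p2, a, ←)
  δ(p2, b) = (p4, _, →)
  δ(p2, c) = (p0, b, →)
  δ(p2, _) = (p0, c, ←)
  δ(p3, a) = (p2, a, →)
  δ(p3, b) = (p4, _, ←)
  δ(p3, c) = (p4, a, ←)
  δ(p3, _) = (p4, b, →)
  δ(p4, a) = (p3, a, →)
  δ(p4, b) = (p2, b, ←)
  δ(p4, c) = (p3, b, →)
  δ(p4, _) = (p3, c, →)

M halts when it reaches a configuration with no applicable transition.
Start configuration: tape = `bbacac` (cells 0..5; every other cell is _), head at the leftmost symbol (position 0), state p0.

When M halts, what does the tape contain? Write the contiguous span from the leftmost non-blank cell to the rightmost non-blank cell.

p0 | [b]bacac   read b → write a, move →, go to p3
p3 | a[b]acac   read b → write _, move ←, go to p4
p4 | [a]_acac   read a → write a, move →, go to p3
p3 | a[_]acac   read _ → write b, move →, go to p4
p4 | ab[a]cac   read a → write a, move →, go to p3
p3 | aba[c]ac   read c → write a, move ←, go to p4
p4 | ab[a]aac   read a → write a, move →, go to p3
p3 | aba[a]ac   read a → write a, move →, go to p2
p2 | abaa[a]c   read a → write a, move ←, go to p2
p2 | aba[a]ac   read a → write a, move ←, go to p2
p2 | ab[a]aac   read a → write a, move ←, go to p2
p2 | a[b]aaac   read b → write _, move →, go to p4
p4 | a_[a]aac   read a → write a, move →, go to p3
p3 | a_a[a]ac   read a → write a, move →, go to p2
p2 | a_aa[a]c   read a → write a, move ←, go to p2
p2 | a_a[a]ac   read a → write a, move ←, go to p2
p2 | a_[a]aac   read a → write a, move ←, go to p2
p2 | a[_]aaac   read _ → write c, move ←, go to p0
p0 | [a]caaac
The non-blank tape span at halt is acaaac.

acaaac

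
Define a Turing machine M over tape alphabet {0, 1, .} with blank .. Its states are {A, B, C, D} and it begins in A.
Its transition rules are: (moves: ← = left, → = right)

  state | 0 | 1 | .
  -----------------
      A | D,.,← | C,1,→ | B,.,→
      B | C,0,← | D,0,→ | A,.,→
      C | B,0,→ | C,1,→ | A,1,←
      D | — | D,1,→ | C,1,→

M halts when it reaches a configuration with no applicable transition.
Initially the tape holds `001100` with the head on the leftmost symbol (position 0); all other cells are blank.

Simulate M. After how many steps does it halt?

8

A | .[0]01100   read 0 → write ., move ←, go to D
D | [.].01100   read . → write 1, move →, go to C
C | 1[.]01100   read . → write 1, move ←, go to A
A | [1]101100   read 1 → write 1, move →, go to C
C | 1[1]01100   read 1 → write 1, move →, go to C
C | 11[0]1100   read 0 → write 0, move →, go to B
B | 110[1]100   read 1 → write 0, move →, go to D
D | 1100[1]00   read 1 → write 1, move →, go to D
D | 11001[0]0
M halts after 8 transitions.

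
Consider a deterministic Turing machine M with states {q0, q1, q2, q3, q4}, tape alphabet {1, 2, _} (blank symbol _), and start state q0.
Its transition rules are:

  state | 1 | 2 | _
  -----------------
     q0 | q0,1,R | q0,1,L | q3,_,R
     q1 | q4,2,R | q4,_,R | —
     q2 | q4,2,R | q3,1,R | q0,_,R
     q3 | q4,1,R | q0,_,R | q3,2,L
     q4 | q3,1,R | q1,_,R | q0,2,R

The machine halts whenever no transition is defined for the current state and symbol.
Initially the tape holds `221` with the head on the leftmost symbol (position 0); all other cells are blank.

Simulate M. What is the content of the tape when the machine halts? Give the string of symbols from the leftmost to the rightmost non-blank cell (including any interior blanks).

1_2_1

q0 | _[2]21____   read 2 → write 1, move L, go to q0
q0 | [_]121____   read _ → write _, move R, go to q3
q3 | _[1]21____   read 1 → write 1, move R, go to q4
q4 | _1[2]1____   read 2 → write _, move R, go to q1
q1 | _1_[1]____   read 1 → write 2, move R, go to q4
q4 | _1_2[_]___   read _ → write 2, move R, go to q0
q0 | _1_22[_]__   read _ → write _, move R, go to q3
q3 | _1_22_[_]_   read _ → write 2, move L, go to q3
q3 | _1_22[_]2_   read _ → write 2, move L, go to q3
q3 | _1_2[2]22_   read 2 → write _, move R, go to q0
q0 | _1_2_[2]2_   read 2 → write 1, move L, go to q0
q0 | _1_2[_]12_   read _ → write _, move R, go to q3
q3 | _1_2_[1]2_   read 1 → write 1, move R, go to q4
q4 | _1_2_1[2]_   read 2 → write _, move R, go to q1
q1 | _1_2_1_[_]
The non-blank tape span at halt is 1_2_1.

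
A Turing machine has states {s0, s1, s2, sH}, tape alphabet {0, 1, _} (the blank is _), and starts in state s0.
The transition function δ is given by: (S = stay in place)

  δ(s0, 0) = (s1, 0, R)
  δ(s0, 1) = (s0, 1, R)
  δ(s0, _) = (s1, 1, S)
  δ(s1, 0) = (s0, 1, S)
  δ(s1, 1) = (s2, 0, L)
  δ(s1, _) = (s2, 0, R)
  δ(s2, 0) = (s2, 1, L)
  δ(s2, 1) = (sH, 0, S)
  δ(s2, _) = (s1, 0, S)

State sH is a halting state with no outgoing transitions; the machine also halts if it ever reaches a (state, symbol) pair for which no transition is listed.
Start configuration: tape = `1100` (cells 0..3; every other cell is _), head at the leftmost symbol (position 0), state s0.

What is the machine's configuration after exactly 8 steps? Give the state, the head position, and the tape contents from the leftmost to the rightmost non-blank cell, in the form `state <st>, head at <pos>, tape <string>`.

state=s0 head=0 tape=[1]100_   (s0,1)→(s0,1,R)
state=s0 head=1 tape=1[1]00_   (s0,1)→(s0,1,R)
state=s0 head=2 tape=11[0]0_   (s0,0)→(s1,0,R)
state=s1 head=3 tape=110[0]_   (s1,0)→(s0,1,S)
state=s0 head=3 tape=110[1]_   (s0,1)→(s0,1,R)
state=s0 head=4 tape=1101[_]   (s0,_)→(s1,1,S)
state=s1 head=4 tape=1101[1]   (s1,1)→(s2,0,L)
state=s2 head=3 tape=110[1]0   (s2,1)→(sH,0,S)
state=sH head=3 tape=110[0]0
After 8 steps: state sH, head at 3, tape 11000.

state sH, head at 3, tape 11000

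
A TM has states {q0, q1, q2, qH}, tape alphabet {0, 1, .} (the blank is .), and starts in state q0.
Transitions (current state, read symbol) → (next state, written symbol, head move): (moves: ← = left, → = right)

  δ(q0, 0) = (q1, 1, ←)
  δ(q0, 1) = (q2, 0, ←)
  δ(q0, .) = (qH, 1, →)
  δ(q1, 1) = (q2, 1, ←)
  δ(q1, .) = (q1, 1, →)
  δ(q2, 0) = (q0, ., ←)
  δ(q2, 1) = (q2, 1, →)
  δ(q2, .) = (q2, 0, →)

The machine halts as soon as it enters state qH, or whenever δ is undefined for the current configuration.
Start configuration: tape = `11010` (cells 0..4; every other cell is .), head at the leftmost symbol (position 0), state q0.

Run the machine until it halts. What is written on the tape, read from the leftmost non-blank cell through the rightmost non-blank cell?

state=q0 head=0 tape=....[1]1010   (q0,1)→(q2,0,←)
state=q2 head=-1 tape=...[.]01010   (q2,.)→(q2,0,→)
state=q2 head=0 tape=...0[0]1010   (q2,0)→(q0,.,←)
state=q0 head=-1 tape=...[0].1010   (q0,0)→(q1,1,←)
state=q1 head=-2 tape=..[.]1.1010   (q1,.)→(q1,1,→)
state=q1 head=-1 tape=..1[1].1010   (q1,1)→(q2,1,←)
state=q2 head=-2 tape=..[1]1.1010   (q2,1)→(q2,1,→)
state=q2 head=-1 tape=..1[1].1010   (q2,1)→(q2,1,→)
state=q2 head=0 tape=..11[.]1010   (q2,.)→(q2,0,→)
state=q2 head=1 tape=..110[1]010   (q2,1)→(q2,1,→)
state=q2 head=2 tape=..1101[0]10   (q2,0)→(q0,.,←)
state=q0 head=1 tape=..110[1].10   (q0,1)→(q2,0,←)
state=q2 head=0 tape=..11[0]0.10   (q2,0)→(q0,.,←)
state=q0 head=-1 tape=..1[1].0.10   (q0,1)→(q2,0,←)
state=q2 head=-2 tape=..[1]0.0.10   (q2,1)→(q2,1,→)
state=q2 head=-1 tape=..1[0].0.10   (q2,0)→(q0,.,←)
state=q0 head=-2 tape=..[1]..0.10   (q0,1)→(q2,0,←)
state=q2 head=-3 tape=.[.]0..0.10   (q2,.)→(q2,0,→)
state=q2 head=-2 tape=.0[0]..0.10   (q2,0)→(q0,.,←)
state=q0 head=-3 tape=.[0]...0.10   (q0,0)→(q1,1,←)
state=q1 head=-4 tape=[.]1...0.10   (q1,.)→(q1,1,→)
state=q1 head=-3 tape=1[1]...0.10   (q1,1)→(q2,1,←)
state=q2 head=-4 tape=[1]1...0.10   (q2,1)→(q2,1,→)
state=q2 head=-3 tape=1[1]...0.10   (q2,1)→(q2,1,→)
state=q2 head=-2 tape=11[.]..0.10   (q2,.)→(q2,0,→)
state=q2 head=-1 tape=110[.].0.10   (q2,.)→(q2,0,→)
state=q2 head=0 tape=1100[.]0.10   (q2,.)→(q2,0,→)
state=q2 head=1 tape=11000[0].10   (q2,0)→(q0,.,←)
state=q0 head=0 tape=1100[0]..10   (q0,0)→(q1,1,←)
state=q1 head=-1 tape=110[0]1..10
The non-blank tape span at halt is 11001..10.

11001..10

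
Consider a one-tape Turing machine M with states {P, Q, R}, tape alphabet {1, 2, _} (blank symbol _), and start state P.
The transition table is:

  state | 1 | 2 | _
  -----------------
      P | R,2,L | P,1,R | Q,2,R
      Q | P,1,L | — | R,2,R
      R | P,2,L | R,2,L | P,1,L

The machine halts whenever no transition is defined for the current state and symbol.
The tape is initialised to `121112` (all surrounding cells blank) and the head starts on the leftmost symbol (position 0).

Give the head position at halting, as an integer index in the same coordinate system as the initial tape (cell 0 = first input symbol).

-2

P | ___[1]21112   read 1 → write 2, move L, go to R
R | __[_]221112   read _ → write 1, move L, go to P
P | _[_]1221112   read _ → write 2, move R, go to Q
Q | _2[1]221112   read 1 → write 1, move L, go to P
P | _[2]1221112   read 2 → write 1, move R, go to P
P | _1[1]221112   read 1 → write 2, move L, go to R
R | _[1]2221112   read 1 → write 2, move L, go to P
P | [_]22221112   read _ → write 2, move R, go to Q
Q | 2[2]2221112
At halt the head is at cell -2.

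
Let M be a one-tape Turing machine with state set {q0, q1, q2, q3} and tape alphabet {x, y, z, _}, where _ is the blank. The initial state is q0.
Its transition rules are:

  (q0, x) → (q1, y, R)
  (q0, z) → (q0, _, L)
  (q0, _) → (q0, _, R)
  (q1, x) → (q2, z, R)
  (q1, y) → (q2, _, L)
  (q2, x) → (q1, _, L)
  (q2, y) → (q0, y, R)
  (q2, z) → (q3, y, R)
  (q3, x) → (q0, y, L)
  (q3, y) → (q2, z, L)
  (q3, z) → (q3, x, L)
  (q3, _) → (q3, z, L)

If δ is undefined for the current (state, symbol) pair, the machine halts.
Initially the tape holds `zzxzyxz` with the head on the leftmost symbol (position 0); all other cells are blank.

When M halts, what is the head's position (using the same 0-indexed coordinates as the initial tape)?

state=q0 head=0 tape=_[z]zxzyxz   (q0,z)→(q0,_,L)
state=q0 head=-1 tape=[_]_zxzyxz   (q0,_)→(q0,_,R)
state=q0 head=0 tape=_[_]zxzyxz   (q0,_)→(q0,_,R)
state=q0 head=1 tape=__[z]xzyxz   (q0,z)→(q0,_,L)
state=q0 head=0 tape=_[_]_xzyxz   (q0,_)→(q0,_,R)
state=q0 head=1 tape=__[_]xzyxz   (q0,_)→(q0,_,R)
state=q0 head=2 tape=___[x]zyxz   (q0,x)→(q1,y,R)
state=q1 head=3 tape=___y[z]yxz
At halt the head is at cell 3.

3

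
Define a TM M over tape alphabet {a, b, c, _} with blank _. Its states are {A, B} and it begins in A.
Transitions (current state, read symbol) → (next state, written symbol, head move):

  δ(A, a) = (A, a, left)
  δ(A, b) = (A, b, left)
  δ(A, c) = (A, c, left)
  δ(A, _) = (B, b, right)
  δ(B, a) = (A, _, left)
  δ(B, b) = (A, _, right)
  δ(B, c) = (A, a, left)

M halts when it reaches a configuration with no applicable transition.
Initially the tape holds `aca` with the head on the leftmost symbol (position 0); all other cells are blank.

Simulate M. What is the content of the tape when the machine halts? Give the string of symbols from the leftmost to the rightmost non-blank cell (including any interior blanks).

bbbb_b

state=A head=0 tape=___[a]ca_   (A,a)→(A,a,left)
state=A head=-1 tape=__[_]aca_   (A,_)→(B,b,right)
state=B head=0 tape=__b[a]ca_   (B,a)→(A,_,left)
state=A head=-1 tape=__[b]_ca_   (A,b)→(A,b,left)
state=A head=-2 tape=_[_]b_ca_   (A,_)→(B,b,right)
state=B head=-1 tape=_b[b]_ca_   (B,b)→(A,_,right)
state=A head=0 tape=_b_[_]ca_   (A,_)→(B,b,right)
state=B head=1 tape=_b_b[c]a_   (B,c)→(A,a,left)
state=A head=0 tape=_b_[b]aa_   (A,b)→(A,b,left)
state=A head=-1 tape=_b[_]baa_   (A,_)→(B,b,right)
state=B head=0 tape=_bb[b]aa_   (B,b)→(A,_,right)
state=A head=1 tape=_bb_[a]a_   (A,a)→(A,a,left)
state=A head=0 tape=_bb[_]aa_   (A,_)→(B,b,right)
state=B head=1 tape=_bbb[a]a_   (B,a)→(A,_,left)
state=A head=0 tape=_bb[b]_a_   (A,b)→(A,b,left)
state=A head=-1 tape=_b[b]b_a_   (A,b)→(A,b,left)
state=A head=-2 tape=_[b]bb_a_   (A,b)→(A,b,left)
state=A head=-3 tape=[_]bbb_a_   (A,_)→(B,b,right)
state=B head=-2 tape=b[b]bb_a_   (B,b)→(A,_,right)
state=A head=-1 tape=b_[b]b_a_   (A,b)→(A,b,left)
state=A head=-2 tape=b[_]bb_a_   (A,_)→(B,b,right)
state=B head=-1 tape=bb[b]b_a_   (B,b)→(A,_,right)
state=A head=0 tape=bb_[b]_a_   (A,b)→(A,b,left)
state=A head=-1 tape=bb[_]b_a_   (A,_)→(B,b,right)
state=B head=0 tape=bbb[b]_a_   (B,b)→(A,_,right)
state=A head=1 tape=bbb_[_]a_   (A,_)→(B,b,right)
state=B head=2 tape=bbb_b[a]_   (B,a)→(A,_,left)
state=A head=1 tape=bbb_[b]__   (A,b)→(A,b,left)
state=A head=0 tape=bbb[_]b__   (A,_)→(B,b,right)
state=B head=1 tape=bbbb[b]__   (B,b)→(A,_,right)
state=A head=2 tape=bbbb_[_]_   (A,_)→(B,b,right)
state=B head=3 tape=bbbb_b[_]
The non-blank tape span at halt is bbbb_b.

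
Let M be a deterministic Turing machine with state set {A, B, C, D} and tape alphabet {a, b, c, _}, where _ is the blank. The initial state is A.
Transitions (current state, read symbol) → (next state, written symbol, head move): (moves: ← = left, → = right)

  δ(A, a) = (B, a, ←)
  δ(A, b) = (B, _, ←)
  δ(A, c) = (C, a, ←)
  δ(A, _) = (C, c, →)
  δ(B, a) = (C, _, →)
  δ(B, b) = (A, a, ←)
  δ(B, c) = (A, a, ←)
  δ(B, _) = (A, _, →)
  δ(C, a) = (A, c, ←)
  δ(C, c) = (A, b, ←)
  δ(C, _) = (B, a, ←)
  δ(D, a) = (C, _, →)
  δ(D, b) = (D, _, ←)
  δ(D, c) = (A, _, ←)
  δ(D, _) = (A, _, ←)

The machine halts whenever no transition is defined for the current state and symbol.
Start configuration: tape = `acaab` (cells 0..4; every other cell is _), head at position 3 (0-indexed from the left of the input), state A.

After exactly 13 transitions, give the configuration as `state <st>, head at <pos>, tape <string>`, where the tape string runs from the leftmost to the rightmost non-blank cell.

state=A head=3 tape=_aca[a]b   (A,a)→(B,a,←)
state=B head=2 tape=_ac[a]ab   (B,a)→(C,_,→)
state=C head=3 tape=_ac_[a]b   (C,a)→(A,c,←)
state=A head=2 tape=_ac[_]cb   (A,_)→(C,c,→)
state=C head=3 tape=_acc[c]b   (C,c)→(A,b,←)
state=A head=2 tape=_ac[c]bb   (A,c)→(C,a,←)
state=C head=1 tape=_a[c]abb   (C,c)→(A,b,←)
state=A head=0 tape=_[a]babb   (A,a)→(B,a,←)
state=B head=-1 tape=[_]ababb   (B,_)→(A,_,→)
state=A head=0 tape=_[a]babb   (A,a)→(B,a,←)
state=B head=-1 tape=[_]ababb   (B,_)→(A,_,→)
state=A head=0 tape=_[a]babb   (A,a)→(B,a,←)
state=B head=-1 tape=[_]ababb   (B,_)→(A,_,→)
state=A head=0 tape=_[a]babb
After 13 steps: state A, head at 0, tape ababb.

state A, head at 0, tape ababb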